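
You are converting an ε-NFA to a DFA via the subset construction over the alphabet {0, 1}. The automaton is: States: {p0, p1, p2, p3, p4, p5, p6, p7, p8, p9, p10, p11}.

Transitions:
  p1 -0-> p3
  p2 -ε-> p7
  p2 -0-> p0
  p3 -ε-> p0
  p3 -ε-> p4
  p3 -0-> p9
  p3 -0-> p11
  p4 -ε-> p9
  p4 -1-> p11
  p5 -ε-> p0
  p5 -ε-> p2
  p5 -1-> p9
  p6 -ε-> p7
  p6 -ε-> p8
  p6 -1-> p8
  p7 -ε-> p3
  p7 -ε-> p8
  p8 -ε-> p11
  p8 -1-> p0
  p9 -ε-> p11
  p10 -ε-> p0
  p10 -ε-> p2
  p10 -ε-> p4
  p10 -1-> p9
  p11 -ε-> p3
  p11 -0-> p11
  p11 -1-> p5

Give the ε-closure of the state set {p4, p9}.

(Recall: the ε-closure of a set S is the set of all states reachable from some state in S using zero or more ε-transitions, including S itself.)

{p0, p3, p4, p9, p11}

Start with {p4, p9}.
From p9 via ε: add p11.
From p11 via ε: add p3.
From p3 via ε: add p0.
No new states can be added; the closed set is {p0, p3, p4, p9, p11}.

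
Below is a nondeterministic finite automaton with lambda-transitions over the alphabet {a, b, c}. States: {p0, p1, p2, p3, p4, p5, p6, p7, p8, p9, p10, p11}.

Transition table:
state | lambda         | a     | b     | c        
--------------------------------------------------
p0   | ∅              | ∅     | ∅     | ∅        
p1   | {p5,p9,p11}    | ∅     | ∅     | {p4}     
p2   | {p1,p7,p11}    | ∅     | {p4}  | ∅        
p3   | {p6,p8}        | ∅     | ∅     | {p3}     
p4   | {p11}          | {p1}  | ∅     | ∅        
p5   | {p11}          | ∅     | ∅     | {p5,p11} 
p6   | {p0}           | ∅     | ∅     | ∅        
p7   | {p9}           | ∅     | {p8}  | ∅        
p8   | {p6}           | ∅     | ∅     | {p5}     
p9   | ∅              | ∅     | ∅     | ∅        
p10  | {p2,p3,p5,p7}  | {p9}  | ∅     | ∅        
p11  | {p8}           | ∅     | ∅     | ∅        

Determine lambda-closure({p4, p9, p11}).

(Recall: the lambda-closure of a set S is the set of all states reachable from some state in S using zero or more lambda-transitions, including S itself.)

Start with {p4, p9, p11}.
From p11 via lambda: add p8.
From p8 via lambda: add p6.
From p6 via lambda: add p0.
No new states can be added; the closed set is {p0, p4, p6, p8, p9, p11}.

{p0, p4, p6, p8, p9, p11}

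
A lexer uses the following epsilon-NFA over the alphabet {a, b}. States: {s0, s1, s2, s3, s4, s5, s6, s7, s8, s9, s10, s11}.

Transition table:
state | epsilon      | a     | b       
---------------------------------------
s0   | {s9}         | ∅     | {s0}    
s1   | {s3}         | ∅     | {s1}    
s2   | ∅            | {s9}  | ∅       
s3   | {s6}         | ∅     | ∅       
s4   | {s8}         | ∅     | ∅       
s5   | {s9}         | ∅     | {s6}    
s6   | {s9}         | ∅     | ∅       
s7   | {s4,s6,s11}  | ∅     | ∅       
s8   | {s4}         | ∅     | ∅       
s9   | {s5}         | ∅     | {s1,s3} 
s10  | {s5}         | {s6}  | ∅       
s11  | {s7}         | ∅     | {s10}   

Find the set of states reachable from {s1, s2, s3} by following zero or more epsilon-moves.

{s1, s2, s3, s5, s6, s9}

Start with {s1, s2, s3}.
From s3 via epsilon: add s6.
From s6 via epsilon: add s9.
From s9 via epsilon: add s5.
No new states can be added; the closed set is {s1, s2, s3, s5, s6, s9}.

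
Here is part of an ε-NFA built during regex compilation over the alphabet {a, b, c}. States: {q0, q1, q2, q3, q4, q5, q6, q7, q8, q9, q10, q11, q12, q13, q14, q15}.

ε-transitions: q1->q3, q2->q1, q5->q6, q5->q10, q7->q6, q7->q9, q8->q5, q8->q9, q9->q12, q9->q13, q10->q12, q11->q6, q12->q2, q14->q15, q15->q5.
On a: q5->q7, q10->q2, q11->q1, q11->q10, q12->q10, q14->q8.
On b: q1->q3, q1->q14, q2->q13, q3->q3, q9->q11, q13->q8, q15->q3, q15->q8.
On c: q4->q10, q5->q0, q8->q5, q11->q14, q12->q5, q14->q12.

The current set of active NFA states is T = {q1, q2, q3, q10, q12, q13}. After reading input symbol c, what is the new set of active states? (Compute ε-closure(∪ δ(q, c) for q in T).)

q12 on c → {q5}.
No c-transition from q1, q2, q3, q10, q13.
Union after reading c: {q5}.
Now take the ε-closure:
From q5 via ε: add q6, q10.
From q10 via ε: add q12.
From q12 via ε: add q2.
From q2 via ε: add q1.
From q1 via ε: add q3.
No new states can be added; the closed set is {q1, q2, q3, q5, q6, q10, q12}.

{q1, q2, q3, q5, q6, q10, q12}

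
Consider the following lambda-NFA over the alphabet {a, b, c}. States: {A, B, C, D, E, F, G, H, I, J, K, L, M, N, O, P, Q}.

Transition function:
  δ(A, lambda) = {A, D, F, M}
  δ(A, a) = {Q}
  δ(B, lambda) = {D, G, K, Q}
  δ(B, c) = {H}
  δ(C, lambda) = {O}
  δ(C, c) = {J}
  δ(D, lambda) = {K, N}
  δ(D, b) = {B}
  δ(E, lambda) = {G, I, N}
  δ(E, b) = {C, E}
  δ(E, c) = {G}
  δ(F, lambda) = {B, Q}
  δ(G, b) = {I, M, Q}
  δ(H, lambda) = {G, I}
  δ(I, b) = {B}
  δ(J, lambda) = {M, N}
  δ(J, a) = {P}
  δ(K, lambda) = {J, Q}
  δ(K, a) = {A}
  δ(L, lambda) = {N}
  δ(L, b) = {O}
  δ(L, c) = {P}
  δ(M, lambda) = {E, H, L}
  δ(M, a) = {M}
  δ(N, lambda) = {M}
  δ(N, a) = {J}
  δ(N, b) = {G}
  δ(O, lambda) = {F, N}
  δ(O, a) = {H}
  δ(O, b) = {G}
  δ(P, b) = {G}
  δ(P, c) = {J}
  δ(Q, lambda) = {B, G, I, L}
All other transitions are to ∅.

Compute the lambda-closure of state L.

Start with {L}.
From L via lambda: add N.
From N via lambda: add M.
From M via lambda: add E, H.
From E via lambda: add G, I.
No new states can be added; the closed set is {E, G, H, I, L, M, N}.

{E, G, H, I, L, M, N}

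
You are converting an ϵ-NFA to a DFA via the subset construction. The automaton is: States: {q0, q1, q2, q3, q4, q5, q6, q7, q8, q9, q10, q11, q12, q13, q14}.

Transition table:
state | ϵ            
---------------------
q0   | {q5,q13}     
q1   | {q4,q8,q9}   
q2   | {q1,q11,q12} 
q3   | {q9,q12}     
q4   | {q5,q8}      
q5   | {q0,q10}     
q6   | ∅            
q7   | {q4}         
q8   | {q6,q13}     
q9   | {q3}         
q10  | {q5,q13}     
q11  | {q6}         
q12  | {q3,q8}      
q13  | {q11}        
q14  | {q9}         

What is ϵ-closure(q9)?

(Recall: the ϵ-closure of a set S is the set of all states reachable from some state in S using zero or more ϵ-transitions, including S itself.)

Start with {q9}.
From q9 via ϵ: add q3.
From q3 via ϵ: add q12.
From q12 via ϵ: add q8.
From q8 via ϵ: add q6, q13.
From q13 via ϵ: add q11.
No new states can be added; the closed set is {q3, q6, q8, q9, q11, q12, q13}.

{q3, q6, q8, q9, q11, q12, q13}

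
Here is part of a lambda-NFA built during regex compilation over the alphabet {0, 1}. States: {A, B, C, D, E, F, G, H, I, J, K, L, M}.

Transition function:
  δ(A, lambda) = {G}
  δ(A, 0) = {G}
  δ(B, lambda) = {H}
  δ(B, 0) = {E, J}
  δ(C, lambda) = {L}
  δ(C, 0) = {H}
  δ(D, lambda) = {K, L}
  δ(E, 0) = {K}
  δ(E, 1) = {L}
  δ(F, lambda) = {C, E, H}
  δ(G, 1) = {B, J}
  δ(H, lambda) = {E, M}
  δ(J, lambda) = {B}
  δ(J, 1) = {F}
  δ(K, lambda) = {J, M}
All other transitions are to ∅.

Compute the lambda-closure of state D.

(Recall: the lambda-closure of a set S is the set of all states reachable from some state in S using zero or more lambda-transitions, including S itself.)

{B, D, E, H, J, K, L, M}

Start with {D}.
From D via lambda: add K, L.
From K via lambda: add J, M.
From J via lambda: add B.
From B via lambda: add H.
From H via lambda: add E.
No new states can be added; the closed set is {B, D, E, H, J, K, L, M}.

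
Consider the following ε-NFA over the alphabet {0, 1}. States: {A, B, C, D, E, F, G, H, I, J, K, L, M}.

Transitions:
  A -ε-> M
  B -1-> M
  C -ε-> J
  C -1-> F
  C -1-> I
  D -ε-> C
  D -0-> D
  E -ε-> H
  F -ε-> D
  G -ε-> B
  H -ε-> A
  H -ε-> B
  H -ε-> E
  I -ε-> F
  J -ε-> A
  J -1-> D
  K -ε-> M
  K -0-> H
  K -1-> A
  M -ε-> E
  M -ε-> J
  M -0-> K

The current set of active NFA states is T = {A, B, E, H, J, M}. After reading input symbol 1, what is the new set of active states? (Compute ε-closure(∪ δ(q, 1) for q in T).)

B on 1 → {M}.
J on 1 → {D}.
No 1-transition from A, E, H, M.
Union after reading 1: {D, M}.
Now take the ε-closure:
From D via ε: add C.
From M via ε: add E, J.
From E via ε: add H.
From J via ε: add A.
From H via ε: add B.
No new states can be added; the closed set is {A, B, C, D, E, H, J, M}.

{A, B, C, D, E, H, J, M}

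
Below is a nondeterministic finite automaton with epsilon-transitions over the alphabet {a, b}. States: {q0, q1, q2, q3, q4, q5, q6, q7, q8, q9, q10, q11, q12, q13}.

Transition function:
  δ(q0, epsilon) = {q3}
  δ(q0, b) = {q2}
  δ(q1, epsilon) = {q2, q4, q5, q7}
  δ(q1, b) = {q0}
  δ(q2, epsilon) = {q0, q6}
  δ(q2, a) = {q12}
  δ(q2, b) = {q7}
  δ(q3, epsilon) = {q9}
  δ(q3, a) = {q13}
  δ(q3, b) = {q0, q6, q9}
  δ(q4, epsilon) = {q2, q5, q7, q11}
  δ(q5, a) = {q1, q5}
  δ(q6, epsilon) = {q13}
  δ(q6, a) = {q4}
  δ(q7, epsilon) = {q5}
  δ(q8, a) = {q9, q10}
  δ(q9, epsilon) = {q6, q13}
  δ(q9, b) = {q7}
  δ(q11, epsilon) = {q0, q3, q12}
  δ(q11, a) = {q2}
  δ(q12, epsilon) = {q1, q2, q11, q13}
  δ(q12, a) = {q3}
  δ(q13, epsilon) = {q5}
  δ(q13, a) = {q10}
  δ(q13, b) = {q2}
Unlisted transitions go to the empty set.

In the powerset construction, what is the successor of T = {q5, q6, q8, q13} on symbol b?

q13 on b → {q2}.
No b-transition from q5, q6, q8.
Union after reading b: {q2}.
Now take the epsilon-closure:
From q2 via epsilon: add q0, q6.
From q0 via epsilon: add q3.
From q6 via epsilon: add q13.
From q3 via epsilon: add q9.
From q13 via epsilon: add q5.
No new states can be added; the closed set is {q0, q2, q3, q5, q6, q9, q13}.

{q0, q2, q3, q5, q6, q9, q13}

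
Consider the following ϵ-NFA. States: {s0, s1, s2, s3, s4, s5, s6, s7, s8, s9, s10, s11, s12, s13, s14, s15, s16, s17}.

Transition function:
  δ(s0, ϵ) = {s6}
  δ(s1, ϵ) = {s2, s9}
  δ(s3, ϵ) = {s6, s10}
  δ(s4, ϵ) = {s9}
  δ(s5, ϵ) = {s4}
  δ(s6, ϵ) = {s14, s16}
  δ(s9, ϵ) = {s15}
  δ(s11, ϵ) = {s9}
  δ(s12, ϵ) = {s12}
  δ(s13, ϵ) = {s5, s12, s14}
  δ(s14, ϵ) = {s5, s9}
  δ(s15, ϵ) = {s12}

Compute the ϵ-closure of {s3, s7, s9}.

Start with {s3, s7, s9}.
From s3 via ϵ: add s6, s10.
From s9 via ϵ: add s15.
From s6 via ϵ: add s14, s16.
From s15 via ϵ: add s12.
From s14 via ϵ: add s5.
From s5 via ϵ: add s4.
No new states can be added; the closed set is {s3, s4, s5, s6, s7, s9, s10, s12, s14, s15, s16}.

{s3, s4, s5, s6, s7, s9, s10, s12, s14, s15, s16}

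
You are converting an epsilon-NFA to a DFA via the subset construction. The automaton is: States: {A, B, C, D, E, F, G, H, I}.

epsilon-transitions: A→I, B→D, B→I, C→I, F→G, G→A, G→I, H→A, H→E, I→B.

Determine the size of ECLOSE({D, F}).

6

Start with {D, F}.
From F via epsilon: add G.
From G via epsilon: add A, I.
From I via epsilon: add B.
epsilon-closure = {A, B, D, F, G, I}, which has 6 states.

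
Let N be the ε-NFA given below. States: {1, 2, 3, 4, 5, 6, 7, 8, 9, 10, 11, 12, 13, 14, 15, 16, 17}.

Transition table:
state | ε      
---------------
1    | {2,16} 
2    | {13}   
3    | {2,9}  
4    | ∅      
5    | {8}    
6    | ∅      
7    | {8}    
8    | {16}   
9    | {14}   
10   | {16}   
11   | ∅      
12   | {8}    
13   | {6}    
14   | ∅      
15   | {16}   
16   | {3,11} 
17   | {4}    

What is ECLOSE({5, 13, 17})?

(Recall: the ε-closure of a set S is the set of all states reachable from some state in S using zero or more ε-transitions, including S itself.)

{2, 3, 4, 5, 6, 8, 9, 11, 13, 14, 16, 17}

Start with {5, 13, 17}.
From 5 via ε: add 8.
From 13 via ε: add 6.
From 17 via ε: add 4.
From 8 via ε: add 16.
From 16 via ε: add 3, 11.
From 3 via ε: add 2, 9.
From 9 via ε: add 14.
No new states can be added; the closed set is {2, 3, 4, 5, 6, 8, 9, 11, 13, 14, 16, 17}.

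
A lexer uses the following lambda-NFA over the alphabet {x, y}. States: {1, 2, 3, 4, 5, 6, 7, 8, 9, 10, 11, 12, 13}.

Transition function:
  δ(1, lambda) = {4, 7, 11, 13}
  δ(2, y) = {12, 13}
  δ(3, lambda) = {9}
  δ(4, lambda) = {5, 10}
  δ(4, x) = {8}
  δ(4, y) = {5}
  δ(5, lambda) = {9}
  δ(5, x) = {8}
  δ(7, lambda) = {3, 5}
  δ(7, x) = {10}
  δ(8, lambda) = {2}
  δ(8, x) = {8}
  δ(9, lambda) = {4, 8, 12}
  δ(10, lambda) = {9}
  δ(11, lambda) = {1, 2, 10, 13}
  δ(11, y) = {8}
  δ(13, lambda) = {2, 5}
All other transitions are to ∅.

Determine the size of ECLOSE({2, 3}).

8

Start with {2, 3}.
From 3 via lambda: add 9.
From 9 via lambda: add 4, 8, 12.
From 4 via lambda: add 5, 10.
lambda-closure = {2, 3, 4, 5, 8, 9, 10, 12}, which has 8 states.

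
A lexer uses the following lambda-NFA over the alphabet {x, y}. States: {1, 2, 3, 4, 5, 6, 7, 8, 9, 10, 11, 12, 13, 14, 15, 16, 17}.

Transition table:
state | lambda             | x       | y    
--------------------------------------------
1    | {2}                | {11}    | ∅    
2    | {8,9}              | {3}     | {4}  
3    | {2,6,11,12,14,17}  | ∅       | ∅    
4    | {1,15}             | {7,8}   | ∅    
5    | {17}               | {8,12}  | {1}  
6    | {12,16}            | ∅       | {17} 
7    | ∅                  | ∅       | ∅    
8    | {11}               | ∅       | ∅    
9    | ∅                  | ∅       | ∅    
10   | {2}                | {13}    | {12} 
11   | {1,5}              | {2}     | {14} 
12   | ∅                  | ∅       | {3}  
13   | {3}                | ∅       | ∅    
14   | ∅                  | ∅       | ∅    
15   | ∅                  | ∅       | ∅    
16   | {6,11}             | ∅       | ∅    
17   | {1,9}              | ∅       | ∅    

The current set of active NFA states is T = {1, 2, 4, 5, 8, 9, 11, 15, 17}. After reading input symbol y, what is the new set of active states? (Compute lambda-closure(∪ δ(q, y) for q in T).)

{1, 2, 4, 5, 8, 9, 11, 14, 15, 17}

2 on y → {4}.
5 on y → {1}.
11 on y → {14}.
No y-transition from 1, 4, 8, 9, 15, 17.
Union after reading y: {1, 4, 14}.
Now take the lambda-closure:
From 1 via lambda: add 2.
From 4 via lambda: add 15.
From 2 via lambda: add 8, 9.
From 8 via lambda: add 11.
From 11 via lambda: add 5.
From 5 via lambda: add 17.
No new states can be added; the closed set is {1, 2, 4, 5, 8, 9, 11, 14, 15, 17}.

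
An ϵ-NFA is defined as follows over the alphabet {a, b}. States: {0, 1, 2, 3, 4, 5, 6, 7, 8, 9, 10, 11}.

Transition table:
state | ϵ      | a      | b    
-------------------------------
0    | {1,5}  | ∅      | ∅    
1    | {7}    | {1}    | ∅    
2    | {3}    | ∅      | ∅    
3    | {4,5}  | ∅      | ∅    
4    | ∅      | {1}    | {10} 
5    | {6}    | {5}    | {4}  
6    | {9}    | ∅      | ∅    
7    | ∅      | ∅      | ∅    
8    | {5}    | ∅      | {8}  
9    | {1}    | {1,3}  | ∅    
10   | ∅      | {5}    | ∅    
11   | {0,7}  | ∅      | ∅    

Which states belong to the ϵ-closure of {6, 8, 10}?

Start with {6, 8, 10}.
From 6 via ϵ: add 9.
From 8 via ϵ: add 5.
From 9 via ϵ: add 1.
From 1 via ϵ: add 7.
No new states can be added; the closed set is {1, 5, 6, 7, 8, 9, 10}.

{1, 5, 6, 7, 8, 9, 10}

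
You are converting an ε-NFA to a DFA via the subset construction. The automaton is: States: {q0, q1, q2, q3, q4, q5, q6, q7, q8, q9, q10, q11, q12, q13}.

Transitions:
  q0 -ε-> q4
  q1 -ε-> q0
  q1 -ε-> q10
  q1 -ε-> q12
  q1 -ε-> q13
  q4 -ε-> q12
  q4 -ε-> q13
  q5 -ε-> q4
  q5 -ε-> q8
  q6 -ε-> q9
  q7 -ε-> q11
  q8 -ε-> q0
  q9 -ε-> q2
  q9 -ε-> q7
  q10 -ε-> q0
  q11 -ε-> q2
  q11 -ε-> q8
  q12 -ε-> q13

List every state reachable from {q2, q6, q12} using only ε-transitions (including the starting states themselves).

{q0, q2, q4, q6, q7, q8, q9, q11, q12, q13}

Start with {q2, q6, q12}.
From q6 via ε: add q9.
From q12 via ε: add q13.
From q9 via ε: add q7.
From q7 via ε: add q11.
From q11 via ε: add q8.
From q8 via ε: add q0.
From q0 via ε: add q4.
No new states can be added; the closed set is {q0, q2, q4, q6, q7, q8, q9, q11, q12, q13}.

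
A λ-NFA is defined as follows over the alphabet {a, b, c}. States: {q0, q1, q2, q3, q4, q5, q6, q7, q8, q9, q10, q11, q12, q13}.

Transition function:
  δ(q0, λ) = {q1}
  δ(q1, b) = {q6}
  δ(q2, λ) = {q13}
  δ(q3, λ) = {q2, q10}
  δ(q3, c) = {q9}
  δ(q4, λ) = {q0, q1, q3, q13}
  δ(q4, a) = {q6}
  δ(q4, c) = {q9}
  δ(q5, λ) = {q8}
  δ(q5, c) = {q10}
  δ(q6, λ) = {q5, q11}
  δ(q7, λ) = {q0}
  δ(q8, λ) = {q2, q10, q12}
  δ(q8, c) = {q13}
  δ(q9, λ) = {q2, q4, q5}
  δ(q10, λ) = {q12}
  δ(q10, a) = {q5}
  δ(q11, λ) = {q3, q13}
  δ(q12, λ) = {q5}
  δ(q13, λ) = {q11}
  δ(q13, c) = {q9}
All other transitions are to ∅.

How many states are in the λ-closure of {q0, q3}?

10

Start with {q0, q3}.
From q0 via λ: add q1.
From q3 via λ: add q2, q10.
From q2 via λ: add q13.
From q10 via λ: add q12.
From q12 via λ: add q5.
From q13 via λ: add q11.
From q5 via λ: add q8.
λ-closure = {q0, q1, q2, q3, q5, q8, q10, q11, q12, q13}, which has 10 states.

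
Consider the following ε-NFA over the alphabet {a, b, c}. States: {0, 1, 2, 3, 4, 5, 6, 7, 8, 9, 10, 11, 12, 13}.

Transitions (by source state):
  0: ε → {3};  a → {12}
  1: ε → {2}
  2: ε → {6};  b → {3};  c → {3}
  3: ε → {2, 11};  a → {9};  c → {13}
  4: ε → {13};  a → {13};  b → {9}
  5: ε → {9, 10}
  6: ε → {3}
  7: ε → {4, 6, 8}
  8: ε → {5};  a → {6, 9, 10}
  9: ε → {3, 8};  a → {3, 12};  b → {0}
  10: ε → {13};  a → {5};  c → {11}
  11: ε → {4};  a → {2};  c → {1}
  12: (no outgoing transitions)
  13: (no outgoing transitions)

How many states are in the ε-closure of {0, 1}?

Start with {0, 1}.
From 0 via ε: add 3.
From 1 via ε: add 2.
From 2 via ε: add 6.
From 3 via ε: add 11.
From 11 via ε: add 4.
From 4 via ε: add 13.
ε-closure = {0, 1, 2, 3, 4, 6, 11, 13}, which has 8 states.

8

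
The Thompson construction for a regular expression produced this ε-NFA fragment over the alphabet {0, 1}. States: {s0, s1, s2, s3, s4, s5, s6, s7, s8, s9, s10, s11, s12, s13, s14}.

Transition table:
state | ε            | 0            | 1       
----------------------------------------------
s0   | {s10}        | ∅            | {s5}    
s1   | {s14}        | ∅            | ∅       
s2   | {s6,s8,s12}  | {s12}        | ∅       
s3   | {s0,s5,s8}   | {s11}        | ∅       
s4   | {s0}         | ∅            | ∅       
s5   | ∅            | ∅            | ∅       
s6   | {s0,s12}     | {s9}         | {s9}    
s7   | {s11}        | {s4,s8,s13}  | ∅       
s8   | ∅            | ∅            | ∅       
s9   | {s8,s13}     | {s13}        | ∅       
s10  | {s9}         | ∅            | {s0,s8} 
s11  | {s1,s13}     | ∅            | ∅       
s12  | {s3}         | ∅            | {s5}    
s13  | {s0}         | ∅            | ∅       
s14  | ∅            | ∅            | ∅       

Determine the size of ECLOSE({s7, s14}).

Start with {s7, s14}.
From s7 via ε: add s11.
From s11 via ε: add s1, s13.
From s13 via ε: add s0.
From s0 via ε: add s10.
From s10 via ε: add s9.
From s9 via ε: add s8.
ε-closure = {s0, s1, s7, s8, s9, s10, s11, s13, s14}, which has 9 states.

9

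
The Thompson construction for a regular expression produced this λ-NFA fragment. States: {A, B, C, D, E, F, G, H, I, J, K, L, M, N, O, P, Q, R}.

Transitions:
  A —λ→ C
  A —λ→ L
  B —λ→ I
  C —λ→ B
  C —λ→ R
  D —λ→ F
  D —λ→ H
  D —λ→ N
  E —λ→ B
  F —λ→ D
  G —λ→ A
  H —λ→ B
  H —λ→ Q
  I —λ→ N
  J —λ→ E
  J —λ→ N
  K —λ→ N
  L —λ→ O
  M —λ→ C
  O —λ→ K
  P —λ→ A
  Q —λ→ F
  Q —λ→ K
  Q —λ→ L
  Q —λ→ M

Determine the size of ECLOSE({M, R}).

6

Start with {M, R}.
From M via λ: add C.
From C via λ: add B.
From B via λ: add I.
From I via λ: add N.
λ-closure = {B, C, I, M, N, R}, which has 6 states.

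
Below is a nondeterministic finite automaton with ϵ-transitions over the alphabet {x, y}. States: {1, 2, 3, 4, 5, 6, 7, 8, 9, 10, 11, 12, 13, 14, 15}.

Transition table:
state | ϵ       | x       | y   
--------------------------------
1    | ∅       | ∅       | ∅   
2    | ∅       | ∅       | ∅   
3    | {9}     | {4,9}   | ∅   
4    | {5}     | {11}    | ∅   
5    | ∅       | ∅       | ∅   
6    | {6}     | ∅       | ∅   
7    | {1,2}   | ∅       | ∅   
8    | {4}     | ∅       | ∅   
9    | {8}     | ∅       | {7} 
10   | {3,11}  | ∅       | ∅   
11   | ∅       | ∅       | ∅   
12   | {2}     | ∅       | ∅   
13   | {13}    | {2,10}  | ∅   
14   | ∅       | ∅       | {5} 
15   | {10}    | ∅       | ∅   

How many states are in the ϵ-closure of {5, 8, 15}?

Start with {5, 8, 15}.
From 8 via ϵ: add 4.
From 15 via ϵ: add 10.
From 10 via ϵ: add 3, 11.
From 3 via ϵ: add 9.
ϵ-closure = {3, 4, 5, 8, 9, 10, 11, 15}, which has 8 states.

8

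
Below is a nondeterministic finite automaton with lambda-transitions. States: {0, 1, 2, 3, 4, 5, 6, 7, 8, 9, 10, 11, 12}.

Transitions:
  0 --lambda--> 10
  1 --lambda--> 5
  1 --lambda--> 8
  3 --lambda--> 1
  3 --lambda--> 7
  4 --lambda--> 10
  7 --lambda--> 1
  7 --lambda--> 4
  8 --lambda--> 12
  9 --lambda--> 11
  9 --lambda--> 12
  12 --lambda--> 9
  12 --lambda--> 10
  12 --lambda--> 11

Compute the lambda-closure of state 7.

Start with {7}.
From 7 via lambda: add 1, 4.
From 1 via lambda: add 5, 8.
From 4 via lambda: add 10.
From 8 via lambda: add 12.
From 12 via lambda: add 9, 11.
No new states can be added; the closed set is {1, 4, 5, 7, 8, 9, 10, 11, 12}.

{1, 4, 5, 7, 8, 9, 10, 11, 12}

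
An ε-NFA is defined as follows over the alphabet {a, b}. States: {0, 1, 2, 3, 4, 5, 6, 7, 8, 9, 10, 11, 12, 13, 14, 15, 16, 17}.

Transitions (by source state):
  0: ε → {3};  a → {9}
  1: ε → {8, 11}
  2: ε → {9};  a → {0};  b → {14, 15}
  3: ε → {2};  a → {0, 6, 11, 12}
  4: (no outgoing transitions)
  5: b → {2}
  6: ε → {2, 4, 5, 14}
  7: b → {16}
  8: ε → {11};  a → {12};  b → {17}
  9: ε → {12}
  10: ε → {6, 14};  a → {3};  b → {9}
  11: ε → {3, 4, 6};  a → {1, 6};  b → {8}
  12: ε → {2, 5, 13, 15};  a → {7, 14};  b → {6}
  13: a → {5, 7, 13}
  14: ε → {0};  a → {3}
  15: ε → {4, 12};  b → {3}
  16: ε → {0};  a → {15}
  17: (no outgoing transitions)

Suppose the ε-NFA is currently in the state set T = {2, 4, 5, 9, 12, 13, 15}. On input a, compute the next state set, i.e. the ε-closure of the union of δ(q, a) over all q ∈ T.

2 on a → {0}.
12 on a → {7, 14}.
13 on a → {5, 7, 13}.
No a-transition from 4, 5, 9, 15.
Union after reading a: {0, 5, 7, 13, 14}.
Now take the ε-closure:
From 0 via ε: add 3.
From 3 via ε: add 2.
From 2 via ε: add 9.
From 9 via ε: add 12.
From 12 via ε: add 15.
From 15 via ε: add 4.
No new states can be added; the closed set is {0, 2, 3, 4, 5, 7, 9, 12, 13, 14, 15}.

{0, 2, 3, 4, 5, 7, 9, 12, 13, 14, 15}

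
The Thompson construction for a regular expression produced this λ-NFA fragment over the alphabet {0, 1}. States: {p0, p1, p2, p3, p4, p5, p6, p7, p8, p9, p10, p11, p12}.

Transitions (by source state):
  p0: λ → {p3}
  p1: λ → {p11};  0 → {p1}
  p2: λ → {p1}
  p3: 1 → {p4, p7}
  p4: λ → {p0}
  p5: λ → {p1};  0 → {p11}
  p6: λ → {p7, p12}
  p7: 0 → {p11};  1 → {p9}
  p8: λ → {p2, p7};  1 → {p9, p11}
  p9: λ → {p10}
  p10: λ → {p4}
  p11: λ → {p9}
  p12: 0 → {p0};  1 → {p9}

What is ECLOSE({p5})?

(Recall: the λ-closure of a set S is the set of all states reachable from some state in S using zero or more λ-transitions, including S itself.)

Start with {p5}.
From p5 via λ: add p1.
From p1 via λ: add p11.
From p11 via λ: add p9.
From p9 via λ: add p10.
From p10 via λ: add p4.
From p4 via λ: add p0.
From p0 via λ: add p3.
No new states can be added; the closed set is {p0, p1, p3, p4, p5, p9, p10, p11}.

{p0, p1, p3, p4, p5, p9, p10, p11}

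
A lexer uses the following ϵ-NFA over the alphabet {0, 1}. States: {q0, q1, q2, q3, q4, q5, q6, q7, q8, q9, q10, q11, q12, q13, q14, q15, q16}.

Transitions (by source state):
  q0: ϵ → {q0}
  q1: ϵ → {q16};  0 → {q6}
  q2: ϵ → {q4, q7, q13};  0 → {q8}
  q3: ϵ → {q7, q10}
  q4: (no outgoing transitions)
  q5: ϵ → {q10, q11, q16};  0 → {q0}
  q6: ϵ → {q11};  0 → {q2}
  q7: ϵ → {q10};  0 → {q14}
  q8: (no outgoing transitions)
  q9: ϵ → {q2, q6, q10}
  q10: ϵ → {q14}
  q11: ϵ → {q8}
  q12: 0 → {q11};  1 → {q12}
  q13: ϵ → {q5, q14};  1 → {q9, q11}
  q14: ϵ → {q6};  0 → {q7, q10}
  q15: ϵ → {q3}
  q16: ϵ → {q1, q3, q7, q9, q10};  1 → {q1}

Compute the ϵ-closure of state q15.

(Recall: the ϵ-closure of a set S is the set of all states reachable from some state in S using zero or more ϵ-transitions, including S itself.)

Start with {q15}.
From q15 via ϵ: add q3.
From q3 via ϵ: add q7, q10.
From q10 via ϵ: add q14.
From q14 via ϵ: add q6.
From q6 via ϵ: add q11.
From q11 via ϵ: add q8.
No new states can be added; the closed set is {q3, q6, q7, q8, q10, q11, q14, q15}.

{q3, q6, q7, q8, q10, q11, q14, q15}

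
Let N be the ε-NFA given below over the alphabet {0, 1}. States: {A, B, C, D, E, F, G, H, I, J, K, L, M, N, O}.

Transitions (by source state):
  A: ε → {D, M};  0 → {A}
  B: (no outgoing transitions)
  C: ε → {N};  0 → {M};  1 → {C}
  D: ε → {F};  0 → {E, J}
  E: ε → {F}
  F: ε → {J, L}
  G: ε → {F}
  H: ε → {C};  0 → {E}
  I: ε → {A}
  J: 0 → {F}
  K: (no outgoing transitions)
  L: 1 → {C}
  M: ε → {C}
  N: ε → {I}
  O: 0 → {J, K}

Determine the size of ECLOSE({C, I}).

9

Start with {C, I}.
From C via ε: add N.
From I via ε: add A.
From A via ε: add D, M.
From D via ε: add F.
From F via ε: add J, L.
ε-closure = {A, C, D, F, I, J, L, M, N}, which has 9 states.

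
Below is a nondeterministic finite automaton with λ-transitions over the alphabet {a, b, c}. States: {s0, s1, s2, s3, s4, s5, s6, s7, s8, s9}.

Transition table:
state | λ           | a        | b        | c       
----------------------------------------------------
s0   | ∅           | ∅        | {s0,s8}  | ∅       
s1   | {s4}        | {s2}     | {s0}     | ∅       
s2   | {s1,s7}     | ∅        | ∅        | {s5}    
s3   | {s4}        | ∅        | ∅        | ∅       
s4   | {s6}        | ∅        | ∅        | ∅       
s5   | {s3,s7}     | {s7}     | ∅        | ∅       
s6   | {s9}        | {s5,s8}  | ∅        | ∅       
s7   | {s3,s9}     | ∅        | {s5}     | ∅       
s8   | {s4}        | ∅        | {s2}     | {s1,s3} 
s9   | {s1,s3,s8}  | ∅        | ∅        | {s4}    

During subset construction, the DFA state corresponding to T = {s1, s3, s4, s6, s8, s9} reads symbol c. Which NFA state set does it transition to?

s8 on c → {s1, s3}.
s9 on c → {s4}.
No c-transition from s1, s3, s4, s6.
Union after reading c: {s1, s3, s4}.
Now take the λ-closure:
From s4 via λ: add s6.
From s6 via λ: add s9.
From s9 via λ: add s8.
No new states can be added; the closed set is {s1, s3, s4, s6, s8, s9}.

{s1, s3, s4, s6, s8, s9}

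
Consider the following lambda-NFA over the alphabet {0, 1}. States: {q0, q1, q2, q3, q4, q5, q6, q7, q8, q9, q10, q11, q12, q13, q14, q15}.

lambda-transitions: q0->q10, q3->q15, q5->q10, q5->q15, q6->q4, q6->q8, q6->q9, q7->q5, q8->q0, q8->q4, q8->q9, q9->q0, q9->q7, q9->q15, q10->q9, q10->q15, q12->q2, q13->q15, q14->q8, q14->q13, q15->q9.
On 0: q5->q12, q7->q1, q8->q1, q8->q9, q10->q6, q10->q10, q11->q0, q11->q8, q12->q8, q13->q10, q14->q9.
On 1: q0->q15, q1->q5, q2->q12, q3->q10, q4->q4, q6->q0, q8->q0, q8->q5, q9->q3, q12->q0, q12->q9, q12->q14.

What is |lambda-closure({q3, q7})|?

Start with {q3, q7}.
From q3 via lambda: add q15.
From q7 via lambda: add q5.
From q5 via lambda: add q10.
From q15 via lambda: add q9.
From q9 via lambda: add q0.
lambda-closure = {q0, q3, q5, q7, q9, q10, q15}, which has 7 states.

7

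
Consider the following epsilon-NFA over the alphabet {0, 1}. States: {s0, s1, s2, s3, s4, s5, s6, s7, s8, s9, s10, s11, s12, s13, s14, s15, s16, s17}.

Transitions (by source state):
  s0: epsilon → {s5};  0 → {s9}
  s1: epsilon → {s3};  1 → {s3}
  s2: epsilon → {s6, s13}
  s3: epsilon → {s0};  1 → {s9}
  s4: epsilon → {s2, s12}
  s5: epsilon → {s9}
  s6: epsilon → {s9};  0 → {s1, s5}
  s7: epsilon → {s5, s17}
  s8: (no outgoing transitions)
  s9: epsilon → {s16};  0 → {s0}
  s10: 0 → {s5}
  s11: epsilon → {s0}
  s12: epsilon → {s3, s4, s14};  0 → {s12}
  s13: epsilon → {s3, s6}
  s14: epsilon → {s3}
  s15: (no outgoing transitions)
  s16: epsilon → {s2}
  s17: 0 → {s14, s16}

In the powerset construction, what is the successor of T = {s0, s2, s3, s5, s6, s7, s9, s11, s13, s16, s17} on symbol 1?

{s0, s2, s3, s5, s6, s9, s13, s16}

s3 on 1 → {s9}.
No 1-transition from s0, s2, s5, s6, s7, s9, s11, s13, s16, s17.
Union after reading 1: {s9}.
Now take the epsilon-closure:
From s9 via epsilon: add s16.
From s16 via epsilon: add s2.
From s2 via epsilon: add s6, s13.
From s13 via epsilon: add s3.
From s3 via epsilon: add s0.
From s0 via epsilon: add s5.
No new states can be added; the closed set is {s0, s2, s3, s5, s6, s9, s13, s16}.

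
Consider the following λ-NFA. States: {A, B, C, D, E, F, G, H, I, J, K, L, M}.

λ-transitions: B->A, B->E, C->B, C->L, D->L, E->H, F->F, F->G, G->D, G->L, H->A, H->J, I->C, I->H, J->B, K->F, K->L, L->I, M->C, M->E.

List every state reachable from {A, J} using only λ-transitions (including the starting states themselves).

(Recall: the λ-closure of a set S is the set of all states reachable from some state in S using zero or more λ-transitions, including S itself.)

{A, B, E, H, J}

Start with {A, J}.
From J via λ: add B.
From B via λ: add E.
From E via λ: add H.
No new states can be added; the closed set is {A, B, E, H, J}.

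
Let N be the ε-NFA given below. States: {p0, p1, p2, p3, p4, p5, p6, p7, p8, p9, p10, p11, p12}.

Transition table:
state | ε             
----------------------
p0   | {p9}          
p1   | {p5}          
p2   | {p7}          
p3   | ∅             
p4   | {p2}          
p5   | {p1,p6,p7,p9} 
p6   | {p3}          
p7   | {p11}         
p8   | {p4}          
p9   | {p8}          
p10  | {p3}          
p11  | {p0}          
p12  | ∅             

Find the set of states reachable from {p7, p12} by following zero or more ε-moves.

{p0, p2, p4, p7, p8, p9, p11, p12}

Start with {p7, p12}.
From p7 via ε: add p11.
From p11 via ε: add p0.
From p0 via ε: add p9.
From p9 via ε: add p8.
From p8 via ε: add p4.
From p4 via ε: add p2.
No new states can be added; the closed set is {p0, p2, p4, p7, p8, p9, p11, p12}.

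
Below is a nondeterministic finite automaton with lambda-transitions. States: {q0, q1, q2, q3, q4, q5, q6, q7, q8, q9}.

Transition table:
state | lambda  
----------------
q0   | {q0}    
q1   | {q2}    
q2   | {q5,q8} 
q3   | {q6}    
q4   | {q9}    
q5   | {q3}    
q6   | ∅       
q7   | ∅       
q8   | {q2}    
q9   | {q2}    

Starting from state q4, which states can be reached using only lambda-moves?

{q2, q3, q4, q5, q6, q8, q9}

Start with {q4}.
From q4 via lambda: add q9.
From q9 via lambda: add q2.
From q2 via lambda: add q5, q8.
From q5 via lambda: add q3.
From q3 via lambda: add q6.
No new states can be added; the closed set is {q2, q3, q4, q5, q6, q8, q9}.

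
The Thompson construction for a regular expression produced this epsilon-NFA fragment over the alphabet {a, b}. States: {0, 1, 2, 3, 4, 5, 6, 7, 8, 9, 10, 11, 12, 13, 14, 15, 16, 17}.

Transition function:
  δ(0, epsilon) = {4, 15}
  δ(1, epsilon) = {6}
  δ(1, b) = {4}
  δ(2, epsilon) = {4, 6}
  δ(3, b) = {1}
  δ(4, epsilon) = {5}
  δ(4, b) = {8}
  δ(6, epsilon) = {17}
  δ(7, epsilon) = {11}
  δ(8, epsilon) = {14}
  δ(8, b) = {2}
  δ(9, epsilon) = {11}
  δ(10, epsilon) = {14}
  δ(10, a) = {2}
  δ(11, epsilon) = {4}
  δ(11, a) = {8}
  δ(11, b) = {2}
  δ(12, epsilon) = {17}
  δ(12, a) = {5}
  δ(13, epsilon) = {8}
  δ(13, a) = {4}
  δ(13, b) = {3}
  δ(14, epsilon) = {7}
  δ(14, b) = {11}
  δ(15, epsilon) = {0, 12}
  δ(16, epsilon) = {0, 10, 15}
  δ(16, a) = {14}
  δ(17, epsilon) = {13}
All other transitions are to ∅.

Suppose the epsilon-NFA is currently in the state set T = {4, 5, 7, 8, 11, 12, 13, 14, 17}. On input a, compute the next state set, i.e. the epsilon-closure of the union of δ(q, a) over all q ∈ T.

{4, 5, 7, 8, 11, 14}

11 on a → {8}.
12 on a → {5}.
13 on a → {4}.
No a-transition from 4, 5, 7, 8, 14, 17.
Union after reading a: {4, 5, 8}.
Now take the epsilon-closure:
From 8 via epsilon: add 14.
From 14 via epsilon: add 7.
From 7 via epsilon: add 11.
No new states can be added; the closed set is {4, 5, 7, 8, 11, 14}.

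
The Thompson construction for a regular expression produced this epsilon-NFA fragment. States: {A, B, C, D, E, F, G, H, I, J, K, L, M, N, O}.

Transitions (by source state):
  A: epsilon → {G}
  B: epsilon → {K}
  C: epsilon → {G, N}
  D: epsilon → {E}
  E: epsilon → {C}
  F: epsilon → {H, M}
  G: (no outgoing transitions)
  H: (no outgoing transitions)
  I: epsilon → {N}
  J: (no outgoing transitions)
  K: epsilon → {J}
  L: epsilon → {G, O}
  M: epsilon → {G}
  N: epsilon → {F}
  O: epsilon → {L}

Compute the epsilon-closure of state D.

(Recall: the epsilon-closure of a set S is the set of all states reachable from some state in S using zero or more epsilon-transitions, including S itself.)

{C, D, E, F, G, H, M, N}

Start with {D}.
From D via epsilon: add E.
From E via epsilon: add C.
From C via epsilon: add G, N.
From N via epsilon: add F.
From F via epsilon: add H, M.
No new states can be added; the closed set is {C, D, E, F, G, H, M, N}.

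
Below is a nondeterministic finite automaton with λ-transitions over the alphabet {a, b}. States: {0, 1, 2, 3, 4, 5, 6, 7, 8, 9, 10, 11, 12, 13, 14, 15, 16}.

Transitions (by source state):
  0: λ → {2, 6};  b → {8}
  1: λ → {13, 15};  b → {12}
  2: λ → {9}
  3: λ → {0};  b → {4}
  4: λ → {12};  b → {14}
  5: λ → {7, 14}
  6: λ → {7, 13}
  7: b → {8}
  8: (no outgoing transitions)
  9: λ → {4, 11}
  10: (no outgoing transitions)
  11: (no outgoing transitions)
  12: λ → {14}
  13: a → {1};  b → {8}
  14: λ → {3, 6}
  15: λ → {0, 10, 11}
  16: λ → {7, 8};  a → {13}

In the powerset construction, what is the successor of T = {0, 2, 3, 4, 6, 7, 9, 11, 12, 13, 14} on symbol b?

{0, 2, 3, 4, 6, 7, 8, 9, 11, 12, 13, 14}

0 on b → {8}.
3 on b → {4}.
4 on b → {14}.
7 on b → {8}.
13 on b → {8}.
No b-transition from 2, 6, 9, 11, 12, 14.
Union after reading b: {4, 8, 14}.
Now take the λ-closure:
From 4 via λ: add 12.
From 14 via λ: add 3, 6.
From 3 via λ: add 0.
From 6 via λ: add 7, 13.
From 0 via λ: add 2.
From 2 via λ: add 9.
From 9 via λ: add 11.
No new states can be added; the closed set is {0, 2, 3, 4, 6, 7, 8, 9, 11, 12, 13, 14}.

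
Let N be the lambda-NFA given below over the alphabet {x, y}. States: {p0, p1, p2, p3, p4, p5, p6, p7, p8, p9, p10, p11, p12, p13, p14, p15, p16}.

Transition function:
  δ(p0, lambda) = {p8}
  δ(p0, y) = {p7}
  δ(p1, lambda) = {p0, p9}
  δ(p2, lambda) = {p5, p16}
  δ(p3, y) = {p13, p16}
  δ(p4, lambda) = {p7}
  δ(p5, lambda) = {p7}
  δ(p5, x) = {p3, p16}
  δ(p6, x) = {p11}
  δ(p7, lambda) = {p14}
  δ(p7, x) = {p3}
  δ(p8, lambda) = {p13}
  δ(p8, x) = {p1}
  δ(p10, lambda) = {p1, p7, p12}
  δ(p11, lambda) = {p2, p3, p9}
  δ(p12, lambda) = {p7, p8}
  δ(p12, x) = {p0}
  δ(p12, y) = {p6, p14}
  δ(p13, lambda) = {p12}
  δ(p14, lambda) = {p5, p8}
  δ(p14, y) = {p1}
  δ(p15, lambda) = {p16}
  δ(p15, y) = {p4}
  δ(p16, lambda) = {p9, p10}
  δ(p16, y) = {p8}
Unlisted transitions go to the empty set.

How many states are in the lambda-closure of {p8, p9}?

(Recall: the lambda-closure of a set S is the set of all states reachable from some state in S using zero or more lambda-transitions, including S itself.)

7

Start with {p8, p9}.
From p8 via lambda: add p13.
From p13 via lambda: add p12.
From p12 via lambda: add p7.
From p7 via lambda: add p14.
From p14 via lambda: add p5.
lambda-closure = {p5, p7, p8, p9, p12, p13, p14}, which has 7 states.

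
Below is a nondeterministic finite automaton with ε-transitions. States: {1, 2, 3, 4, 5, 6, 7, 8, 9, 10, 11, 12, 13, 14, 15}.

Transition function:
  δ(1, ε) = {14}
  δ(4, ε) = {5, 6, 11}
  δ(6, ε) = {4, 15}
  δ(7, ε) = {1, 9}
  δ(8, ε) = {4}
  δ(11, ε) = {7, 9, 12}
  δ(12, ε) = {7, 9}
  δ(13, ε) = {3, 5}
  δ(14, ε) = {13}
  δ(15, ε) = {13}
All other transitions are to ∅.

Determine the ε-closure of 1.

Start with {1}.
From 1 via ε: add 14.
From 14 via ε: add 13.
From 13 via ε: add 3, 5.
No new states can be added; the closed set is {1, 3, 5, 13, 14}.

{1, 3, 5, 13, 14}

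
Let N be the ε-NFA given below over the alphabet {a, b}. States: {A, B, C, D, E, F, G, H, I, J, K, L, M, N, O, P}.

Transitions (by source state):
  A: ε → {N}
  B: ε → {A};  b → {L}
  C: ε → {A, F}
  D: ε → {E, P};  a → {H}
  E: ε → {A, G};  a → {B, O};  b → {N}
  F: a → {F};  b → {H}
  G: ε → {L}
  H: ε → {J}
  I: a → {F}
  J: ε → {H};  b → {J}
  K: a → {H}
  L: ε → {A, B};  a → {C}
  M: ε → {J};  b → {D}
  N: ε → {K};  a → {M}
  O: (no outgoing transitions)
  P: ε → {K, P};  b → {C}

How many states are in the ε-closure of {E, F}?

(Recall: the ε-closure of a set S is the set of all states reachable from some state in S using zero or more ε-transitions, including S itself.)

Start with {E, F}.
From E via ε: add A, G.
From A via ε: add N.
From G via ε: add L.
From L via ε: add B.
From N via ε: add K.
ε-closure = {A, B, E, F, G, K, L, N}, which has 8 states.

8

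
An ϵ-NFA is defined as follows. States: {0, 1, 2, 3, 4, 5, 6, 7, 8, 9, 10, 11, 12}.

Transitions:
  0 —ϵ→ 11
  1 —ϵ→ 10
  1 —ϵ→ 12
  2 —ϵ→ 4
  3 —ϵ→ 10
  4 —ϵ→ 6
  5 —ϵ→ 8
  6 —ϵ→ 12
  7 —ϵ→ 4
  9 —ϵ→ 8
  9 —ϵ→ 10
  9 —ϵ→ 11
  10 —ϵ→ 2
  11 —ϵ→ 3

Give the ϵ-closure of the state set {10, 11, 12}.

Start with {10, 11, 12}.
From 10 via ϵ: add 2.
From 11 via ϵ: add 3.
From 2 via ϵ: add 4.
From 4 via ϵ: add 6.
No new states can be added; the closed set is {2, 3, 4, 6, 10, 11, 12}.

{2, 3, 4, 6, 10, 11, 12}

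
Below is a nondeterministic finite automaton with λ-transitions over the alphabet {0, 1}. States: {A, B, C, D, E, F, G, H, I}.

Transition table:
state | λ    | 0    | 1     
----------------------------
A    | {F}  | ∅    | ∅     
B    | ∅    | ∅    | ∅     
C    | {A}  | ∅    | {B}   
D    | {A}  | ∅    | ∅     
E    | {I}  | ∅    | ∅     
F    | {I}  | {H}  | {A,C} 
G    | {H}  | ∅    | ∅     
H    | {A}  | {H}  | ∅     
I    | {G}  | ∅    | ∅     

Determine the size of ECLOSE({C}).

6

Start with {C}.
From C via λ: add A.
From A via λ: add F.
From F via λ: add I.
From I via λ: add G.
From G via λ: add H.
λ-closure = {A, C, F, G, H, I}, which has 6 states.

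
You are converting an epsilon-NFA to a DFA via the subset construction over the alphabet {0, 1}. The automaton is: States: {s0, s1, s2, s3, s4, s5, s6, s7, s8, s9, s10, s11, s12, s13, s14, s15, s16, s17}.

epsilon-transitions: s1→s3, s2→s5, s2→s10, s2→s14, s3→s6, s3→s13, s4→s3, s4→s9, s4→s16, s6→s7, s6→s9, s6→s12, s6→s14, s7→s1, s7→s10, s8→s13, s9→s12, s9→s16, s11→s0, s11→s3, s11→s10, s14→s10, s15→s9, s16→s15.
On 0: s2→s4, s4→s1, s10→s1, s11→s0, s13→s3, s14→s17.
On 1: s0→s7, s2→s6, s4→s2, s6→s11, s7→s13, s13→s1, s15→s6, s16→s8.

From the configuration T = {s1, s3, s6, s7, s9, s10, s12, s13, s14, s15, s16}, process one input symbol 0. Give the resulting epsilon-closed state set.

{s1, s3, s6, s7, s9, s10, s12, s13, s14, s15, s16, s17}

s10 on 0 → {s1}.
s13 on 0 → {s3}.
s14 on 0 → {s17}.
No 0-transition from s1, s3, s6, s7, s9, s12, s15, s16.
Union after reading 0: {s1, s3, s17}.
Now take the epsilon-closure:
From s3 via epsilon: add s6, s13.
From s6 via epsilon: add s7, s9, s12, s14.
From s7 via epsilon: add s10.
From s9 via epsilon: add s16.
From s16 via epsilon: add s15.
No new states can be added; the closed set is {s1, s3, s6, s7, s9, s10, s12, s13, s14, s15, s16, s17}.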